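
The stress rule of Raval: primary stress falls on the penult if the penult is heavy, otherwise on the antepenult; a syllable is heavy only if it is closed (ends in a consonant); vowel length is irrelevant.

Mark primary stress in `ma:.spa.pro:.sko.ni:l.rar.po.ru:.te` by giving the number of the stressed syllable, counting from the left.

7

Weights: 7 po L, 8 ru: L, 9 te L.
The penult (syllable 8, ru:) is light, so stress falls on the antepenult (syllable 7, po).
Primary stress: syllable 7 → ma:.spa.pro:.sko.ni:l.rar.ˈpo.ru:.te.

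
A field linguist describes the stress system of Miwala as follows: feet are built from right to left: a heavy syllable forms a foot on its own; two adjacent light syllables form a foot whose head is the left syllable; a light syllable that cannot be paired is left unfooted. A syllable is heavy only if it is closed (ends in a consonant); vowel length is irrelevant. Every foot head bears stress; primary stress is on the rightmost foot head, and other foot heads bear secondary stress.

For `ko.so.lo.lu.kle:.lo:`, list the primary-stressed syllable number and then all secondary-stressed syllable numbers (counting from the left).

Weights: 1 ko L, 2 so L, 3 lo L, 4 lu L, 5 kle: L, 6 lo: L.
Parse right to left (heavy = foot alone; LL = one foot; stranded L unfooted): (ˈko.so) (ˈlo.lu) (ˈkle:.lo:).
Foot heads: 1, 3, 5.
Primary stress on the rightmost head = syllable 5.
Secondary stress on 1, 3: ˌko.so.ˌlo.lu.ˈkle:.lo:.

primary 5, secondary 1, 3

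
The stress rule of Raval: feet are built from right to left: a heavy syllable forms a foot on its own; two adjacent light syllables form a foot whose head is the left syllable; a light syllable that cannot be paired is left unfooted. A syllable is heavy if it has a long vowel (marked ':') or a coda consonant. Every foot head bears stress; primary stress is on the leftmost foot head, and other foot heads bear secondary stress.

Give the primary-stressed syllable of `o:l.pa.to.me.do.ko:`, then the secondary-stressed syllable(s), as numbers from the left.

primary 1, secondary 2, 4, 6

Weights: 1 o:l H, 2 pa L, 3 to L, 4 me L, 5 do L, 6 ko: H.
Parse right to left (heavy = foot alone; LL = one foot; stranded L unfooted): (ˈo:l) (ˈpa.to) (ˈme.do) (ˈko:).
Foot heads: 1, 2, 4, 6.
Primary stress on the leftmost head = syllable 1.
Secondary stress on 2, 4, 6: ˈo:l.ˌpa.to.ˌme.do.ˌko:.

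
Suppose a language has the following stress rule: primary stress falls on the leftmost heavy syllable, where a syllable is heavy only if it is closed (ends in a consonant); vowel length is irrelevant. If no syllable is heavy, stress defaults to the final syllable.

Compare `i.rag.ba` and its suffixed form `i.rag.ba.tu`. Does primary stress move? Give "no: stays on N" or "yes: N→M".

Base `i.rag.ba` (3 syllables):
  Weights: 1 i L, 2 rag H, 3 ba L.
  Heavy syllables in the domain: 2. The leftmost is syllable 2 (rag).
  → primary stress on syllable 2.
Suffixed `i.rag.ba.tu` (4 syllables):
  Weights: 1 i L, 2 rag H, 3 ba L, 4 tu L.
  Heavy syllables in the domain: 2. The leftmost is syllable 2 (rag).
  → primary stress on syllable 2.

no: stays on 2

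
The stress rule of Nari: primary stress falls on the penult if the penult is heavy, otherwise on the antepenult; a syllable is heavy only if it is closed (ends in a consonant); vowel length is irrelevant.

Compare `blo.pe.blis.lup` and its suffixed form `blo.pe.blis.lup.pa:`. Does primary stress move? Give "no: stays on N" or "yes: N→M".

yes: 3→4

Base `blo.pe.blis.lup` (4 syllables):
  Weights: 2 pe L, 3 blis H, 4 lup H.
  The penult (syllable 3, blis) is heavy, so it takes stress.
  → primary stress on syllable 3.
Suffixed `blo.pe.blis.lup.pa:` (5 syllables):
  Weights: 3 blis H, 4 lup H, 5 pa: L.
  The penult (syllable 4, lup) is heavy, so it takes stress.
  → primary stress on syllable 4.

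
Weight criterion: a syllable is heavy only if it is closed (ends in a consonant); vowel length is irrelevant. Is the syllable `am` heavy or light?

heavy

`am`: short vowel, closed (coda /m/). Closed (coda /m/) → heavy.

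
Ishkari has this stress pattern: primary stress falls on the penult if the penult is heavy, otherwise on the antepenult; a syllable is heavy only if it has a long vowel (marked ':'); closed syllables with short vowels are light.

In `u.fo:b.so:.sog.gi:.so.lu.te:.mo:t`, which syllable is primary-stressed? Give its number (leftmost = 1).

8

Weights: 7 lu L, 8 te: H, 9 mo:t H.
The penult (syllable 8, te:) is heavy, so it takes stress.
Primary stress: syllable 8 → u.fo:b.so:.sog.gi:.so.lu.ˈte:.mo:t.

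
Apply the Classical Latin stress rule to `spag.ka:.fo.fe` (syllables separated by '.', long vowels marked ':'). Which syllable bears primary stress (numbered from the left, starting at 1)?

Classical Latin: stress the penult if heavy (long vowel or closed), else the antepenult.
Weights: 2 ka: H, 3 fo L, 4 fe L.
The penult (syllable 3, fo) is light, so stress falls on the antepenult (syllable 2, ka:).
Stress on syllable 2: spag.ˈka:.fo.fe.

2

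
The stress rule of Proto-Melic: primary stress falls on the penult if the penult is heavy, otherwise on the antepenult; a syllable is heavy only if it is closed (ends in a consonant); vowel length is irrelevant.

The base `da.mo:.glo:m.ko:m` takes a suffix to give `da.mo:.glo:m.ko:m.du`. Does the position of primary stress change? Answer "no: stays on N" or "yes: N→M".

Base `da.mo:.glo:m.ko:m` (4 syllables):
  Weights: 2 mo: L, 3 glo:m H, 4 ko:m H.
  The penult (syllable 3, glo:m) is heavy, so it takes stress.
  → primary stress on syllable 3.
Suffixed `da.mo:.glo:m.ko:m.du` (5 syllables):
  Weights: 3 glo:m H, 4 ko:m H, 5 du L.
  The penult (syllable 4, ko:m) is heavy, so it takes stress.
  → primary stress on syllable 4.

yes: 3→4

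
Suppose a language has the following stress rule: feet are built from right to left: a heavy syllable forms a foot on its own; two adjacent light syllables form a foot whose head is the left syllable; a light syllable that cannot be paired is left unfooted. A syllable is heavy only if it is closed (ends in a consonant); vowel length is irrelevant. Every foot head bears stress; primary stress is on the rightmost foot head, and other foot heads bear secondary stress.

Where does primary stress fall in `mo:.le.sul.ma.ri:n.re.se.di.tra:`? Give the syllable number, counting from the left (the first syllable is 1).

Weights: 1 mo: L, 2 le L, 3 sul H, 4 ma L, 5 ri:n H, 6 re L, 7 se L, 8 di L, 9 tra: L.
Parse right to left (heavy = foot alone; LL = one foot; stranded L unfooted): (ˈmo:.le) (ˈsul) ma (ˈri:n) (ˈre.se) (ˈdi.tra:).
Foot heads: 1, 3, 5, 6, 8.
Primary stress on the rightmost head = syllable 8.
Primary stress: syllable 8 → mo:.le.sul.ma.ri:n.re.se.ˈdi.tra:.

8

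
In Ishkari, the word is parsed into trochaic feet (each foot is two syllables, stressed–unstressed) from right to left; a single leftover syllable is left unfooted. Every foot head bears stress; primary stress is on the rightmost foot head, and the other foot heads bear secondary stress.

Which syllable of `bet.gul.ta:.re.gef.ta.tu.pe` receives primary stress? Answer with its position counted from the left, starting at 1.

7

Parse right to left into trochaic (ˈσσ) feet: (ˈbet.gul) (ˈta:.re) (ˈgef.ta) (ˈtu.pe).
Foot heads (stressed positions): 1, 3, 5, 7.
End Rule Rightmost: primary stress on the rightmost head = syllable 7.
Primary stress: syllable 7 → bet.gul.ta:.re.gef.ta.ˈtu.pe.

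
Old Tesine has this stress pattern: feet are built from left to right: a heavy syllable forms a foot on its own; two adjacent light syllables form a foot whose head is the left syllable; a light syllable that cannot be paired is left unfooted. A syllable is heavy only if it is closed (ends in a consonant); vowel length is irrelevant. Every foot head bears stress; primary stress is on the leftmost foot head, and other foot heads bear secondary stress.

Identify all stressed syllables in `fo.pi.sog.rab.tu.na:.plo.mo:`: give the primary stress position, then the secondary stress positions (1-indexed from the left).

Weights: 1 fo L, 2 pi L, 3 sog H, 4 rab H, 5 tu L, 6 na: L, 7 plo L, 8 mo: L.
Parse left to right (heavy = foot alone; LL = one foot; stranded L unfooted): (ˈfo.pi) (ˈsog) (ˈrab) (ˈtu.na:) (ˈplo.mo:).
Foot heads: 1, 3, 4, 5, 7.
Primary stress on the leftmost head = syllable 1.
Secondary stress on 3, 4, 5, 7: ˈfo.pi.ˌsog.ˌrab.ˌtu.na:.ˌplo.mo:.

primary 1, secondary 3, 4, 5, 7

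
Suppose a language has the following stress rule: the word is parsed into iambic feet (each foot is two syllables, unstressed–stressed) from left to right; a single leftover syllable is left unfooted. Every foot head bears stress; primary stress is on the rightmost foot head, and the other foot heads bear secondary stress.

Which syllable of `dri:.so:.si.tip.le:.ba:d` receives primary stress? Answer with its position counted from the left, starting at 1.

Parse left to right into iambic (σˈσ) feet: (dri:.ˈso:) (si.ˈtip) (le:.ˈba:d).
Foot heads (stressed positions): 2, 4, 6.
End Rule Rightmost: primary stress on the rightmost head = syllable 6.
Primary stress: syllable 6 → dri:.so:.si.tip.le:.ˈba:d.

6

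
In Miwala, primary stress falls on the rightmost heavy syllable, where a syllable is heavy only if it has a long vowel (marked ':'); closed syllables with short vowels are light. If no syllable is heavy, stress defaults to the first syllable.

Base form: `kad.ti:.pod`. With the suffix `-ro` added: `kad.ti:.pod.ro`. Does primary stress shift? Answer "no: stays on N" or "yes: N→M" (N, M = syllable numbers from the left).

Base `kad.ti:.pod` (3 syllables):
  Weights: 1 kad L, 2 ti: H, 3 pod L.
  Heavy syllables in the domain: 2. The rightmost is syllable 2 (ti:).
  → primary stress on syllable 2.
Suffixed `kad.ti:.pod.ro` (4 syllables):
  Weights: 1 kad L, 2 ti: H, 3 pod L, 4 ro L.
  Heavy syllables in the domain: 2. The rightmost is syllable 2 (ti:).
  → primary stress on syllable 2.

no: stays on 2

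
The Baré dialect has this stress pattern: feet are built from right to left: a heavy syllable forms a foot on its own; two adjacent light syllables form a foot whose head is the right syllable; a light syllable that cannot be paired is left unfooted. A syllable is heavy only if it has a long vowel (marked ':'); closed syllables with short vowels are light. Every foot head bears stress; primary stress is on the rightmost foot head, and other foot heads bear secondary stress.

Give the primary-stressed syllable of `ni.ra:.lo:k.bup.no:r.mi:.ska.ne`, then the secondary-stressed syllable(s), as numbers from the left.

Weights: 1 ni L, 2 ra: H, 3 lo:k H, 4 bup L, 5 no:r H, 6 mi: H, 7 ska L, 8 ne L.
Parse right to left (heavy = foot alone; LL = one foot; stranded L unfooted): ni (ˈra:) (ˈlo:k) bup (ˈno:r) (ˈmi:) (ska.ˈne).
Foot heads: 2, 3, 5, 6, 8.
Primary stress on the rightmost head = syllable 8.
Secondary stress on 2, 3, 5, 6: ni.ˌra:.ˌlo:k.bup.ˌno:r.ˌmi:.ska.ˈne.

primary 8, secondary 2, 3, 5, 6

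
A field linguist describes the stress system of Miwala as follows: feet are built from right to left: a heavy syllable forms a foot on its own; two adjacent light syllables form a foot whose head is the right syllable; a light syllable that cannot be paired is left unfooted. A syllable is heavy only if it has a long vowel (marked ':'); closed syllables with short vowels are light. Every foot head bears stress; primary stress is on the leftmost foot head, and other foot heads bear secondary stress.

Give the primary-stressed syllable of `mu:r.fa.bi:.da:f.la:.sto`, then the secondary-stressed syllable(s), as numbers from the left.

Weights: 1 mu:r H, 2 fa L, 3 bi: H, 4 da:f H, 5 la: H, 6 sto L.
Parse right to left (heavy = foot alone; LL = one foot; stranded L unfooted): (ˈmu:r) fa (ˈbi:) (ˈda:f) (ˈla:) sto.
Foot heads: 1, 3, 4, 5.
Primary stress on the leftmost head = syllable 1.
Secondary stress on 3, 4, 5: ˈmu:r.fa.ˌbi:.ˌda:f.ˌla:.sto.

primary 1, secondary 3, 4, 5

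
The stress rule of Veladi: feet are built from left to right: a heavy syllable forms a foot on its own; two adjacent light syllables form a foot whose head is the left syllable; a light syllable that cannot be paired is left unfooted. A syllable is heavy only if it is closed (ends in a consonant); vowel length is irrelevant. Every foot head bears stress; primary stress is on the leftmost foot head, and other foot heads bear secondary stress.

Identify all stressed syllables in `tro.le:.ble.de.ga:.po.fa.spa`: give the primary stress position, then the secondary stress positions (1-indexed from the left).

Weights: 1 tro L, 2 le: L, 3 ble L, 4 de L, 5 ga: L, 6 po L, 7 fa L, 8 spa L.
Parse left to right (heavy = foot alone; LL = one foot; stranded L unfooted): (ˈtro.le:) (ˈble.de) (ˈga:.po) (ˈfa.spa).
Foot heads: 1, 3, 5, 7.
Primary stress on the leftmost head = syllable 1.
Secondary stress on 3, 5, 7: ˈtro.le:.ˌble.de.ˌga:.po.ˌfa.spa.

primary 1, secondary 3, 5, 7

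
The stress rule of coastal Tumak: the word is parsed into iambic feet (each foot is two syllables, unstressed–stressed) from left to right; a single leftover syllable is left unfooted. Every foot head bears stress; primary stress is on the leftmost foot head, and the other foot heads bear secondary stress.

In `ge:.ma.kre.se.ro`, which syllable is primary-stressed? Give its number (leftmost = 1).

Parse left to right into iambic (σˈσ) feet: (ge:.ˈma) (kre.ˈse) ro. Syllable 5 is left unfooted.
Foot heads (stressed positions): 2, 4.
End Rule Leftmost: primary stress on the leftmost head = syllable 2.
Primary stress: syllable 2 → ge:.ˈma.kre.se.ro.

2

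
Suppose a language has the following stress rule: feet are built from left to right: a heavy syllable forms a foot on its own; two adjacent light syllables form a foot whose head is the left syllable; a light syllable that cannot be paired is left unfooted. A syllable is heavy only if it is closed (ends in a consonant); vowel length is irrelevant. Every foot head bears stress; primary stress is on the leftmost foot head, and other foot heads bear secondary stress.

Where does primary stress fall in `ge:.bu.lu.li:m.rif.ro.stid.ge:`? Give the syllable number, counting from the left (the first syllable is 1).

Weights: 1 ge: L, 2 bu L, 3 lu L, 4 li:m H, 5 rif H, 6 ro L, 7 stid H, 8 ge: L.
Parse left to right (heavy = foot alone; LL = one foot; stranded L unfooted): (ˈge:.bu) lu (ˈli:m) (ˈrif) ro (ˈstid) ge:.
Foot heads: 1, 4, 5, 7.
Primary stress on the leftmost head = syllable 1.
Primary stress: syllable 1 → ˈge:.bu.lu.li:m.rif.ro.stid.ge:.

1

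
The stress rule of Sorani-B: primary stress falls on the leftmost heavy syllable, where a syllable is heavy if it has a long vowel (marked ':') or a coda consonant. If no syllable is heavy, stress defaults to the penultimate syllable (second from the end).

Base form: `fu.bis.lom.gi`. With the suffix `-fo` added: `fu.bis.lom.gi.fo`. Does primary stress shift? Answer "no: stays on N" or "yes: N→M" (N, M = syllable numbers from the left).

Base `fu.bis.lom.gi` (4 syllables):
  Weights: 1 fu L, 2 bis H, 3 lom H, 4 gi L.
  Heavy syllables in the domain: 2, 3. The leftmost is syllable 2 (bis).
  → primary stress on syllable 2.
Suffixed `fu.bis.lom.gi.fo` (5 syllables):
  Weights: 1 fu L, 2 bis H, 3 lom H, 4 gi L, 5 fo L.
  Heavy syllables in the domain: 2, 3. The leftmost is syllable 2 (bis).
  → primary stress on syllable 2.

no: stays on 2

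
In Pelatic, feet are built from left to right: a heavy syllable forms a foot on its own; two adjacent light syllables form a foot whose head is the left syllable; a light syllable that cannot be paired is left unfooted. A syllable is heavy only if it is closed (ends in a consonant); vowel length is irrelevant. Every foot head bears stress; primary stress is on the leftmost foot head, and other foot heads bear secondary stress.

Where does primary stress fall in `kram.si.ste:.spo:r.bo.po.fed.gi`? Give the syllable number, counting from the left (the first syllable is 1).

1

Weights: 1 kram H, 2 si L, 3 ste: L, 4 spo:r H, 5 bo L, 6 po L, 7 fed H, 8 gi L.
Parse left to right (heavy = foot alone; LL = one foot; stranded L unfooted): (ˈkram) (ˈsi.ste:) (ˈspo:r) (ˈbo.po) (ˈfed) gi.
Foot heads: 1, 2, 4, 5, 7.
Primary stress on the leftmost head = syllable 1.
Primary stress: syllable 1 → ˈkram.si.ste:.spo:r.bo.po.fed.gi.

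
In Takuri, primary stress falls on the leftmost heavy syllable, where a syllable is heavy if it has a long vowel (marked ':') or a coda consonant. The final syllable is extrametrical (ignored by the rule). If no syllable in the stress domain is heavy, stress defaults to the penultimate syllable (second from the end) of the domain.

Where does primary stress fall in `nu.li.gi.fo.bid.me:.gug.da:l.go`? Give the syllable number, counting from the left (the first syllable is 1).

5

The final syllable (9, go) is extrametrical; the stress domain is syllables 1–8.
Weights: 1 nu L, 2 li L, 3 gi L, 4 fo L, 5 bid H, 6 me: H, 7 gug H, 8 da:l H.
Heavy syllables in the domain: 5, 6, 7, 8. The leftmost is syllable 5 (bid).
Primary stress: syllable 5 → nu.li.gi.fo.ˈbid.me:.gug.da:l.go.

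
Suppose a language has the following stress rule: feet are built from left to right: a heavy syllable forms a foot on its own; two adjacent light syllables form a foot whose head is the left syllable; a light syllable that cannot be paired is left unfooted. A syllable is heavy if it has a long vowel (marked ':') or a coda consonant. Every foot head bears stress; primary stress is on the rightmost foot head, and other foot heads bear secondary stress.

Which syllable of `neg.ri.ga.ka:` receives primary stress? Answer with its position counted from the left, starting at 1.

4

Weights: 1 neg H, 2 ri L, 3 ga L, 4 ka: H.
Parse left to right (heavy = foot alone; LL = one foot; stranded L unfooted): (ˈneg) (ˈri.ga) (ˈka:).
Foot heads: 1, 2, 4.
Primary stress on the rightmost head = syllable 4.
Primary stress: syllable 4 → neg.ri.ga.ˈka:.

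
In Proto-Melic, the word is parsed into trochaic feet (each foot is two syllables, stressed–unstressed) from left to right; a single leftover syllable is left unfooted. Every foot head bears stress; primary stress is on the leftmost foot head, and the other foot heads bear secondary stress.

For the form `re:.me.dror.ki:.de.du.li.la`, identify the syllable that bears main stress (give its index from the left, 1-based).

Parse left to right into trochaic (ˈσσ) feet: (ˈre:.me) (ˈdror.ki:) (ˈde.du) (ˈli.la).
Foot heads (stressed positions): 1, 3, 5, 7.
End Rule Leftmost: primary stress on the leftmost head = syllable 1.
Primary stress: syllable 1 → ˈre:.me.dror.ki:.de.du.li.la.

1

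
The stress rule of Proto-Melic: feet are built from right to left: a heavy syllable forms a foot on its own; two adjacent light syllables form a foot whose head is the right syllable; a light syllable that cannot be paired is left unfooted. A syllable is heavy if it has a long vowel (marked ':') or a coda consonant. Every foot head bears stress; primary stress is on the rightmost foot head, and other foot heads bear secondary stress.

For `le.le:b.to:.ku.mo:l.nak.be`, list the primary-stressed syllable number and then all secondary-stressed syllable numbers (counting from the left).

Weights: 1 le L, 2 le:b H, 3 to: H, 4 ku L, 5 mo:l H, 6 nak H, 7 be L.
Parse right to left (heavy = foot alone; LL = one foot; stranded L unfooted): le (ˈle:b) (ˈto:) ku (ˈmo:l) (ˈnak) be.
Foot heads: 2, 3, 5, 6.
Primary stress on the rightmost head = syllable 6.
Secondary stress on 2, 3, 5: le.ˌle:b.ˌto:.ku.ˌmo:l.ˈnak.be.

primary 6, secondary 2, 3, 5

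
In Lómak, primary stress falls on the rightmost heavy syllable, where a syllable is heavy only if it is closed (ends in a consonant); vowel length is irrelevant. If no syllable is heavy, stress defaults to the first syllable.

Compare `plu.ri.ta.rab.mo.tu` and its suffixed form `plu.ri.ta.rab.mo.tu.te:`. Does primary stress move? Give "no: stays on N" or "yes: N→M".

no: stays on 4

Base `plu.ri.ta.rab.mo.tu` (6 syllables):
  Weights: 1 plu L, 2 ri L, 3 ta L, 4 rab H, 5 mo L, 6 tu L.
  Heavy syllables in the domain: 4. The rightmost is syllable 4 (rab).
  → primary stress on syllable 4.
Suffixed `plu.ri.ta.rab.mo.tu.te:` (7 syllables):
  Weights: 1 plu L, 2 ri L, 3 ta L, 4 rab H, 5 mo L, 6 tu L, 7 te: L.
  Heavy syllables in the domain: 4. The rightmost is syllable 4 (rab).
  → primary stress on syllable 4.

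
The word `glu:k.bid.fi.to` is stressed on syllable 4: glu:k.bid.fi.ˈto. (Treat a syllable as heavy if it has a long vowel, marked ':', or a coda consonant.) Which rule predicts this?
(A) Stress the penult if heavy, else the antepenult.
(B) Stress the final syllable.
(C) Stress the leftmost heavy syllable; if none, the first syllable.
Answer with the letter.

Rule A → syllable 2 (observed: 4).
Rule B → syllable 4 ✓.
Rule C → syllable 1 (observed: 4).

B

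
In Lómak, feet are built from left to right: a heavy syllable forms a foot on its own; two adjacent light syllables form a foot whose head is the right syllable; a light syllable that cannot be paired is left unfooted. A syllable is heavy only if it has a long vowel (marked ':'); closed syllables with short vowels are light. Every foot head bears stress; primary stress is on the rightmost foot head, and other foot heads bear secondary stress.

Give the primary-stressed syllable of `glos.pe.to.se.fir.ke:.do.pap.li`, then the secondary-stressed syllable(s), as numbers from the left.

Weights: 1 glos L, 2 pe L, 3 to L, 4 se L, 5 fir L, 6 ke: H, 7 do L, 8 pap L, 9 li L.
Parse left to right (heavy = foot alone; LL = one foot; stranded L unfooted): (glos.ˈpe) (to.ˈse) fir (ˈke:) (do.ˈpap) li.
Foot heads: 2, 4, 6, 8.
Primary stress on the rightmost head = syllable 8.
Secondary stress on 2, 4, 6: glos.ˌpe.to.ˌse.fir.ˌke:.do.ˈpap.li.

primary 8, secondary 2, 4, 6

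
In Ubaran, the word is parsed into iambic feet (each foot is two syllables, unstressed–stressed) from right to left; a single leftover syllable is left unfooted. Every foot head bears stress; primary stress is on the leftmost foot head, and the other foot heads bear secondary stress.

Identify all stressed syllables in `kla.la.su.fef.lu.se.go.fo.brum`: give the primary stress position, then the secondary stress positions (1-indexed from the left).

Parse right to left into iambic (σˈσ) feet: kla (la.ˈsu) (fef.ˈlu) (se.ˈgo) (fo.ˈbrum). Syllable 1 is left unfooted.
Foot heads (stressed positions): 3, 5, 7, 9.
End Rule Leftmost: primary stress on the leftmost head = syllable 3.
Secondary stress on 5, 7, 9: kla.la.ˈsu.fef.ˌlu.se.ˌgo.fo.ˌbrum.

primary 3, secondary 5, 7, 9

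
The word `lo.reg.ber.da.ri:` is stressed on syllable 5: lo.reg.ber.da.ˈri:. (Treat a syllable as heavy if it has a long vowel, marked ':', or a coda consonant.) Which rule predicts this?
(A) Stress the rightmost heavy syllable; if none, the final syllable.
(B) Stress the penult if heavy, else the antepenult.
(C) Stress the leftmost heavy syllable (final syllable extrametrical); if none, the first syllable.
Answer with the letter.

Rule A → syllable 5 ✓.
Rule B → syllable 3 (observed: 5).
Rule C → syllable 2 (observed: 5).

A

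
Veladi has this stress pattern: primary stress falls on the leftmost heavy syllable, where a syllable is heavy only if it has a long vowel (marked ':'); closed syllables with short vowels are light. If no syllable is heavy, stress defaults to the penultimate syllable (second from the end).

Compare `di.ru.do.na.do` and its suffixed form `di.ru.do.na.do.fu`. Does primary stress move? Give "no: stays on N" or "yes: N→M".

Base `di.ru.do.na.do` (5 syllables):
  Weights: 1 di L, 2 ru L, 3 do L, 4 na L, 5 do L.
  No heavy syllable in the domain; default to the penultimate syllable (second from the end) = syllable 4.
  → primary stress on syllable 4.
Suffixed `di.ru.do.na.do.fu` (6 syllables):
  Weights: 1 di L, 2 ru L, 3 do L, 4 na L, 5 do L, 6 fu L.
  No heavy syllable in the domain; default to the penultimate syllable (second from the end) = syllable 5.
  → primary stress on syllable 5.

yes: 4→5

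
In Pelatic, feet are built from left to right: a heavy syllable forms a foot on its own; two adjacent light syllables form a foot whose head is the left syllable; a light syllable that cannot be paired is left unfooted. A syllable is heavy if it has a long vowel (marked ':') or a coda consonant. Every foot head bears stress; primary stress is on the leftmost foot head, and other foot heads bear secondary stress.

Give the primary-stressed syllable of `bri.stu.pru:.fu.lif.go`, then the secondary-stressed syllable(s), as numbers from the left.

primary 1, secondary 3, 5

Weights: 1 bri L, 2 stu L, 3 pru: H, 4 fu L, 5 lif H, 6 go L.
Parse left to right (heavy = foot alone; LL = one foot; stranded L unfooted): (ˈbri.stu) (ˈpru:) fu (ˈlif) go.
Foot heads: 1, 3, 5.
Primary stress on the leftmost head = syllable 1.
Secondary stress on 3, 5: ˈbri.stu.ˌpru:.fu.ˌlif.go.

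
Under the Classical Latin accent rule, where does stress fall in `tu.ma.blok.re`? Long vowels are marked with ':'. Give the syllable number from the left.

3

Classical Latin: stress the penult if heavy (long vowel or closed), else the antepenult.
Weights: 2 ma L, 3 blok H, 4 re L.
The penult (syllable 3, blok) is heavy, so it takes stress.
Stress on syllable 3: tu.ma.ˈblok.re.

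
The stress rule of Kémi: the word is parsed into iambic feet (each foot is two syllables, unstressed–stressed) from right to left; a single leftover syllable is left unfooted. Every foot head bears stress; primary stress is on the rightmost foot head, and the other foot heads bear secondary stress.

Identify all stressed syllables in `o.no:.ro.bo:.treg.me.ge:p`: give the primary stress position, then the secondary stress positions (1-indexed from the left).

Parse right to left into iambic (σˈσ) feet: o (no:.ˈro) (bo:.ˈtreg) (me.ˈge:p). Syllable 1 is left unfooted.
Foot heads (stressed positions): 3, 5, 7.
End Rule Rightmost: primary stress on the rightmost head = syllable 7.
Secondary stress on 3, 5: o.no:.ˌro.bo:.ˌtreg.me.ˈge:p.

primary 7, secondary 3, 5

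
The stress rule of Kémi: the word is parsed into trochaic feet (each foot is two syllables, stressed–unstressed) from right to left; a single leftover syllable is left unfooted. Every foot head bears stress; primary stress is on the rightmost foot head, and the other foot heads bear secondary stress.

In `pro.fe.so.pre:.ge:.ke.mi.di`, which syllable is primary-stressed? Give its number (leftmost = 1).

Parse right to left into trochaic (ˈσσ) feet: (ˈpro.fe) (ˈso.pre:) (ˈge:.ke) (ˈmi.di).
Foot heads (stressed positions): 1, 3, 5, 7.
End Rule Rightmost: primary stress on the rightmost head = syllable 7.
Primary stress: syllable 7 → pro.fe.so.pre:.ge:.ke.ˈmi.di.

7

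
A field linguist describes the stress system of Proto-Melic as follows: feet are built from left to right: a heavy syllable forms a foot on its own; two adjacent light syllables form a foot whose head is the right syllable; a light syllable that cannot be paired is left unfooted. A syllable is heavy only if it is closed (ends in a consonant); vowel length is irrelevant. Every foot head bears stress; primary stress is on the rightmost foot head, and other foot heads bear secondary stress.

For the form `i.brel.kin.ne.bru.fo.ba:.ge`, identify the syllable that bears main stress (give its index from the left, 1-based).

Weights: 1 i L, 2 brel H, 3 kin H, 4 ne L, 5 bru L, 6 fo L, 7 ba: L, 8 ge L.
Parse left to right (heavy = foot alone; LL = one foot; stranded L unfooted): i (ˈbrel) (ˈkin) (ne.ˈbru) (fo.ˈba:) ge.
Foot heads: 2, 3, 5, 7.
Primary stress on the rightmost head = syllable 7.
Primary stress: syllable 7 → i.brel.kin.ne.bru.fo.ˈba:.ge.

7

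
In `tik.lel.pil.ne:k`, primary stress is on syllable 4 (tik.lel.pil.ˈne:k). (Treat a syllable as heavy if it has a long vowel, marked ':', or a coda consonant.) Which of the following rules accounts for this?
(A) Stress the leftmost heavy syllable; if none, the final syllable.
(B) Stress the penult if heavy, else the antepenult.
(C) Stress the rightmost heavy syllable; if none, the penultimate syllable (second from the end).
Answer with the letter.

C

Rule A → syllable 1 (observed: 4).
Rule B → syllable 3 (observed: 4).
Rule C → syllable 4 ✓.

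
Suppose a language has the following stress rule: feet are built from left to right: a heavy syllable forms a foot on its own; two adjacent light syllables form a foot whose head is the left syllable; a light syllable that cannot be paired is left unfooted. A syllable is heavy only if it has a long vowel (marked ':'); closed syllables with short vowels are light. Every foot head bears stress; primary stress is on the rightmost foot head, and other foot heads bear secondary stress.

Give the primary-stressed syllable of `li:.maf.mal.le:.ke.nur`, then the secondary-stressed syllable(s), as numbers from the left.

Weights: 1 li: H, 2 maf L, 3 mal L, 4 le: H, 5 ke L, 6 nur L.
Parse left to right (heavy = foot alone; LL = one foot; stranded L unfooted): (ˈli:) (ˈmaf.mal) (ˈle:) (ˈke.nur).
Foot heads: 1, 2, 4, 5.
Primary stress on the rightmost head = syllable 5.
Secondary stress on 1, 2, 4: ˌli:.ˌmaf.mal.ˌle:.ˈke.nur.

primary 5, secondary 1, 2, 4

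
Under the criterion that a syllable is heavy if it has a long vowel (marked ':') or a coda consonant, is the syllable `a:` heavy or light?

heavy

`a:`: long vowel, open (no coda). Long vowel → heavy.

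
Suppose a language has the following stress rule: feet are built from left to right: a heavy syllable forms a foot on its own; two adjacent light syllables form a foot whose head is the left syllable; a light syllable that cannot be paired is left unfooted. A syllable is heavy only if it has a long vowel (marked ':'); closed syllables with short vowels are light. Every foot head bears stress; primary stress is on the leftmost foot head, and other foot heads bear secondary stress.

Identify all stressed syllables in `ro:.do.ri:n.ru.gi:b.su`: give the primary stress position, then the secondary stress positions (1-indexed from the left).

Weights: 1 ro: H, 2 do L, 3 ri:n H, 4 ru L, 5 gi:b H, 6 su L.
Parse left to right (heavy = foot alone; LL = one foot; stranded L unfooted): (ˈro:) do (ˈri:n) ru (ˈgi:b) su.
Foot heads: 1, 3, 5.
Primary stress on the leftmost head = syllable 1.
Secondary stress on 3, 5: ˈro:.do.ˌri:n.ru.ˌgi:b.su.

primary 1, secondary 3, 5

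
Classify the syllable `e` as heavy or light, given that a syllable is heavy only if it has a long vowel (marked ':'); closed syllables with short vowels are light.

`e`: short vowel, open (no coda). Short vowel → light.

light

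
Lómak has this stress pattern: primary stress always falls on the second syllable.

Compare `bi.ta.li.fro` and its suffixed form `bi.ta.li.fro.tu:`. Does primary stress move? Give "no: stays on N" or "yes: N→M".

Base `bi.ta.li.fro` (4 syllables):
  The word has 4 syllables; the second syllable is syllable 2 (ta).
  → primary stress on syllable 2.
Suffixed `bi.ta.li.fro.tu:` (5 syllables):
  The word has 5 syllables; the second syllable is syllable 2 (ta).
  → primary stress on syllable 2.

no: stays on 2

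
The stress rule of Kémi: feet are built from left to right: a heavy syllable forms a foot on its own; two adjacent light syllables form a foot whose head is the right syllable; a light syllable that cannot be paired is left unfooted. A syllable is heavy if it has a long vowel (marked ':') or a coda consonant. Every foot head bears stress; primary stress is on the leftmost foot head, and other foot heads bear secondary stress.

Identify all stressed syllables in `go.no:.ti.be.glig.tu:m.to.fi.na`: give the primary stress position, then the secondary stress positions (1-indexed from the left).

primary 2, secondary 4, 5, 6, 8

Weights: 1 go L, 2 no: H, 3 ti L, 4 be L, 5 glig H, 6 tu:m H, 7 to L, 8 fi L, 9 na L.
Parse left to right (heavy = foot alone; LL = one foot; stranded L unfooted): go (ˈno:) (ti.ˈbe) (ˈglig) (ˈtu:m) (to.ˈfi) na.
Foot heads: 2, 4, 5, 6, 8.
Primary stress on the leftmost head = syllable 2.
Secondary stress on 4, 5, 6, 8: go.ˈno:.ti.ˌbe.ˌglig.ˌtu:m.to.ˌfi.na.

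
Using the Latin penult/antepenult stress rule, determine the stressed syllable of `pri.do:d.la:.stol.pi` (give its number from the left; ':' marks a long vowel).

Classical Latin: stress the penult if heavy (long vowel or closed), else the antepenult.
Weights: 3 la: H, 4 stol H, 5 pi L.
The penult (syllable 4, stol) is heavy, so it takes stress.
Stress on syllable 4: pri.do:d.la:.ˈstol.pi.

4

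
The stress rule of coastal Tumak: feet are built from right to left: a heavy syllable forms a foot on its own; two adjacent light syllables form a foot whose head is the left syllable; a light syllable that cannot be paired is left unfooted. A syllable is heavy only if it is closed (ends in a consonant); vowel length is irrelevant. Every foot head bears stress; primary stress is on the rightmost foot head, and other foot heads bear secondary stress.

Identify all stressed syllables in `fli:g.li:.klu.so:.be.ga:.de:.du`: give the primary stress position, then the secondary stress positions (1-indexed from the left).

primary 7, secondary 1, 3, 5

Weights: 1 fli:g H, 2 li: L, 3 klu L, 4 so: L, 5 be L, 6 ga: L, 7 de: L, 8 du L.
Parse right to left (heavy = foot alone; LL = one foot; stranded L unfooted): (ˈfli:g) li: (ˈklu.so:) (ˈbe.ga:) (ˈde:.du).
Foot heads: 1, 3, 5, 7.
Primary stress on the rightmost head = syllable 7.
Secondary stress on 1, 3, 5: ˌfli:g.li:.ˌklu.so:.ˌbe.ga:.ˈde:.du.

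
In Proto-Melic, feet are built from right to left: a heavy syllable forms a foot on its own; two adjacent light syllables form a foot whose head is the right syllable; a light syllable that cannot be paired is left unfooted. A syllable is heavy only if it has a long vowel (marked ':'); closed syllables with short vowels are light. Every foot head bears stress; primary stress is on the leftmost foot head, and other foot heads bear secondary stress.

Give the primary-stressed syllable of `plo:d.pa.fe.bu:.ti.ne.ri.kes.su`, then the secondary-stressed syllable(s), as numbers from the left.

primary 1, secondary 3, 4, 7, 9

Weights: 1 plo:d H, 2 pa L, 3 fe L, 4 bu: H, 5 ti L, 6 ne L, 7 ri L, 8 kes L, 9 su L.
Parse right to left (heavy = foot alone; LL = one foot; stranded L unfooted): (ˈplo:d) (pa.ˈfe) (ˈbu:) ti (ne.ˈri) (kes.ˈsu).
Foot heads: 1, 3, 4, 7, 9.
Primary stress on the leftmost head = syllable 1.
Secondary stress on 3, 4, 7, 9: ˈplo:d.pa.ˌfe.ˌbu:.ti.ne.ˌri.kes.ˌsu.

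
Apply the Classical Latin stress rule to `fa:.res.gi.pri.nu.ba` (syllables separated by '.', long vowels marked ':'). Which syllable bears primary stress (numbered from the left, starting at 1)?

Classical Latin: stress the penult if heavy (long vowel or closed), else the antepenult.
Weights: 4 pri L, 5 nu L, 6 ba L.
The penult (syllable 5, nu) is light, so stress falls on the antepenult (syllable 4, pri).
Stress on syllable 4: fa:.res.gi.ˈpri.nu.ba.

4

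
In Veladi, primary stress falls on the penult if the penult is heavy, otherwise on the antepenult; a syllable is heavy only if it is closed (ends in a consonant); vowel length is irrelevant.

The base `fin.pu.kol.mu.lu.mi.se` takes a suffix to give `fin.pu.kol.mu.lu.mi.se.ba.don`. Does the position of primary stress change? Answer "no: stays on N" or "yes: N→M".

yes: 5→7

Base `fin.pu.kol.mu.lu.mi.se` (7 syllables):
  Weights: 5 lu L, 6 mi L, 7 se L.
  The penult (syllable 6, mi) is light, so stress falls on the antepenult (syllable 5, lu).
  → primary stress on syllable 5.
Suffixed `fin.pu.kol.mu.lu.mi.se.ba.don` (9 syllables):
  Weights: 7 se L, 8 ba L, 9 don H.
  The penult (syllable 8, ba) is light, so stress falls on the antepenult (syllable 7, se).
  → primary stress on syllable 7.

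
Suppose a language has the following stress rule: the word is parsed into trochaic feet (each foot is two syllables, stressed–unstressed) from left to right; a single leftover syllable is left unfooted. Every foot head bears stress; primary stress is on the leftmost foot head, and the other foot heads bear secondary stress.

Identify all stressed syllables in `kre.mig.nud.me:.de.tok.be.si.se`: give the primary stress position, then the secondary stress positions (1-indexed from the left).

Parse left to right into trochaic (ˈσσ) feet: (ˈkre.mig) (ˈnud.me:) (ˈde.tok) (ˈbe.si) se. Syllable 9 is left unfooted.
Foot heads (stressed positions): 1, 3, 5, 7.
End Rule Leftmost: primary stress on the leftmost head = syllable 1.
Secondary stress on 3, 5, 7: ˈkre.mig.ˌnud.me:.ˌde.tok.ˌbe.si.se.

primary 1, secondary 3, 5, 7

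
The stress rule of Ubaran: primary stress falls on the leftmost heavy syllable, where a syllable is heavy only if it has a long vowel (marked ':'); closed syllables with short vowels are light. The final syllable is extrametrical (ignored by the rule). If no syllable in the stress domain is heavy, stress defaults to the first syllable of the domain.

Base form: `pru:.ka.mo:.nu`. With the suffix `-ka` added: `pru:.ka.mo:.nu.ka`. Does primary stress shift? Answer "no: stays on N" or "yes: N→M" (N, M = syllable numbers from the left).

no: stays on 1

Base `pru:.ka.mo:.nu` (4 syllables):
  The final syllable (4, nu) is extrametrical; the stress domain is syllables 1–3.
  Weights: 1 pru: H, 2 ka L, 3 mo: H.
  Heavy syllables in the domain: 1, 3. The leftmost is syllable 1 (pru:).
  → primary stress on syllable 1.
Suffixed `pru:.ka.mo:.nu.ka` (5 syllables):
  The final syllable (5, ka) is extrametrical; the stress domain is syllables 1–4.
  Weights: 1 pru: H, 2 ka L, 3 mo: H, 4 nu L.
  Heavy syllables in the domain: 1, 3. The leftmost is syllable 1 (pru:).
  → primary stress on syllable 1.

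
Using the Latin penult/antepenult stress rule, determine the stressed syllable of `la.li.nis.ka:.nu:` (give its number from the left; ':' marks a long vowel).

Classical Latin: stress the penult if heavy (long vowel or closed), else the antepenult.
Weights: 3 nis H, 4 ka: H, 5 nu: H.
The penult (syllable 4, ka:) is heavy, so it takes stress.
Stress on syllable 4: la.li.nis.ˈka:.nu:.

4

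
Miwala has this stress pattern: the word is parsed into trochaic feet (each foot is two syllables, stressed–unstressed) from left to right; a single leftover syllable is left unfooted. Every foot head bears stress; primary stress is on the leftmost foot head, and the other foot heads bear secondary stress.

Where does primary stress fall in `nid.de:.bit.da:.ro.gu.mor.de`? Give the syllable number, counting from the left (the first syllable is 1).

Parse left to right into trochaic (ˈσσ) feet: (ˈnid.de:) (ˈbit.da:) (ˈro.gu) (ˈmor.de).
Foot heads (stressed positions): 1, 3, 5, 7.
End Rule Leftmost: primary stress on the leftmost head = syllable 1.
Primary stress: syllable 1 → ˈnid.de:.bit.da:.ro.gu.mor.de.

1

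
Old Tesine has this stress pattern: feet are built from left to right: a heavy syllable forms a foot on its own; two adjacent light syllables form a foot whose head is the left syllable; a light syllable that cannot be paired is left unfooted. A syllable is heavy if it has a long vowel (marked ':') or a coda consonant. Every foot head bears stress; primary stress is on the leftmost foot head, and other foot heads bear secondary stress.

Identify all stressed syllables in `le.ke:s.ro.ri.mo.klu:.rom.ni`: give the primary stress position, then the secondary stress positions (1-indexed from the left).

Weights: 1 le L, 2 ke:s H, 3 ro L, 4 ri L, 5 mo L, 6 klu: H, 7 rom H, 8 ni L.
Parse left to right (heavy = foot alone; LL = one foot; stranded L unfooted): le (ˈke:s) (ˈro.ri) mo (ˈklu:) (ˈrom) ni.
Foot heads: 2, 3, 6, 7.
Primary stress on the leftmost head = syllable 2.
Secondary stress on 3, 6, 7: le.ˈke:s.ˌro.ri.mo.ˌklu:.ˌrom.ni.

primary 2, secondary 3, 6, 7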